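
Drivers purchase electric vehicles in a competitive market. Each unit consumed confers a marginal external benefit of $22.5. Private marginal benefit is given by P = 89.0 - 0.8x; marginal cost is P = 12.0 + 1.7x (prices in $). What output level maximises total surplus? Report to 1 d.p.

x* = 39.8

Social marginal benefit = demand + MEB = 111.5 - 0.8x.
Set SMB = MC: 111.5 - 0.8x = 12.0 + 1.7x → x* = 39.8000.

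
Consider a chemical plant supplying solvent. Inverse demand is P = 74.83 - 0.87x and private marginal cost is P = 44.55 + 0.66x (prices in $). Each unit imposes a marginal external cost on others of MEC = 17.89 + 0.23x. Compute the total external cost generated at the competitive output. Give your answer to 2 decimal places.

Market equilibrium (private): 44.55 + 0.66x = 74.83 - 0.87x → x_m = 19.7908.
Total external cost = ∫₀^{x_m} (17.89 + 0.23x) dx = 17.89×19.7908 + ½×0.23×19.7908² = 399.1001.

$399.10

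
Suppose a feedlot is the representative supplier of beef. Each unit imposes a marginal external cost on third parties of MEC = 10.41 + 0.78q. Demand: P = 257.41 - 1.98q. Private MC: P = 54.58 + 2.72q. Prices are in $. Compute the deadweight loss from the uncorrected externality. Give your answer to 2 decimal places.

DWL = $177.21

Market equilibrium (private): 54.58 + 2.72q = 257.41 - 1.98q → q_m = 43.1553.
Social marginal cost = private MC + MEC = 64.99 + 3.50q.
Set SMC = demand: 64.99 + 3.50q = 257.41 - 1.98q → q* = 35.1131.
The welfare-loss triangle has base |q_m − q*| and height MEC(q_m) (the vertical gap between SMC and demand is zero at q* and MEC at q_m).
DWL = ½ × 8.0422 × 44.0711 = 177.2143.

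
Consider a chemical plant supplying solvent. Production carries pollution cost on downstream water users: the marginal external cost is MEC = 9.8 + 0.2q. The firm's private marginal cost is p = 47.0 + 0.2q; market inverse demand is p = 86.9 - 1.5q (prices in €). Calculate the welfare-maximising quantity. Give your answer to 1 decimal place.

q* = 15.8

Social marginal cost = private MC + MEC = 56.8 + 0.4q.
Set SMC = demand: 56.8 + 0.4q = 86.9 - 1.5q → q* = 15.8421.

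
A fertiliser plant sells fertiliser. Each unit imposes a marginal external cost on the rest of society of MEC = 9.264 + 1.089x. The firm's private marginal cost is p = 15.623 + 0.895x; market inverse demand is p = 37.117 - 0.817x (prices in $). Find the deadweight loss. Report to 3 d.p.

DWL = $93.908

Market equilibrium (private): 15.623 + 0.895x = 37.117 - 0.817x → x_m = 12.5549.
Social marginal cost = private MC + MEC = 24.887 + 1.984x.
Set SMC = demand: 24.887 + 1.984x = 37.117 - 0.817x → x* = 4.3663.
The loss is the area between SMC and demand from x* to x_m; with linear curves that's a triangle of height MEC(x_m).
DWL = ½ × 8.1886 × 22.9363 = 93.9081.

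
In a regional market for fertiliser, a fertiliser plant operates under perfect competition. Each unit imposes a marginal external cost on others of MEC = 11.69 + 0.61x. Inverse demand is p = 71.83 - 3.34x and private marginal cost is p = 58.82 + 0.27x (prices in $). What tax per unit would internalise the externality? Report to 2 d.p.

Social marginal cost = private MC + MEC = 70.51 + 0.88x.
Set SMC = demand: 70.51 + 0.88x = 71.83 - 3.34x → x* = 0.3128.
The Pigouvian tax equals MEC at x*: 11.69 + 0.61×0.3128 = 11.8808.

tax = $11.88 per unit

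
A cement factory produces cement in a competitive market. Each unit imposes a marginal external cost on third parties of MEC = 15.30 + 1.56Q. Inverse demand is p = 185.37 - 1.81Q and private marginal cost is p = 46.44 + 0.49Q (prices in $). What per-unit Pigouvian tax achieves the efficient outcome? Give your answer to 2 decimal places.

tax = $65.26 per unit

Social marginal cost = private MC + MEC = 61.74 + 2.05Q.
Set SMC = demand: 61.74 + 2.05Q = 185.37 - 1.81Q → Q* = 32.0285.
The Pigouvian tax equals MEC at Q*: 15.30 + 1.56×32.0285 = 65.2645.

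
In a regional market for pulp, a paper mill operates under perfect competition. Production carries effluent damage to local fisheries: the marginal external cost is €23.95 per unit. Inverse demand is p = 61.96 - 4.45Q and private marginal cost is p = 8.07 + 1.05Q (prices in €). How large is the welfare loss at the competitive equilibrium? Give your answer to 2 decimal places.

Market equilibrium (private): 8.07 + 1.05Q = 61.96 - 4.45Q → Q_m = 9.7982.
Social marginal cost = private MC + MEC = 32.02 + 1.05Q.
Set SMC = demand: 32.02 + 1.05Q = 61.96 - 4.45Q → Q* = 5.4436.
The loss is the area between SMC and demand from Q* to Q_m; with linear curves that's a triangle of height MEC(Q_m).
DWL = ½ × 4.3546 × 23.9500 = 52.1463.

DWL = €52.15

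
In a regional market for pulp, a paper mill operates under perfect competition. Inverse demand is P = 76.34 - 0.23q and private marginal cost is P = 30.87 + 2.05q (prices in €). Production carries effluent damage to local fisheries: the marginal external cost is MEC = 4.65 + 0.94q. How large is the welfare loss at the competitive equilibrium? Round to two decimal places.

DWL = €85.00

Market equilibrium (private): 30.87 + 2.05q = 76.34 - 0.23q → q_m = 19.9430.
Social marginal cost = private MC + MEC = 35.52 + 2.99q.
Set SMC = demand: 35.52 + 2.99q = 76.34 - 0.23q → q* = 12.6770.
Between q* and q_m the wedge SMC − demand runs linearly from 0 to MEC(q_m), so the loss is a triangle.
DWL = ½ × 7.2660 × 23.3964 = 84.9991.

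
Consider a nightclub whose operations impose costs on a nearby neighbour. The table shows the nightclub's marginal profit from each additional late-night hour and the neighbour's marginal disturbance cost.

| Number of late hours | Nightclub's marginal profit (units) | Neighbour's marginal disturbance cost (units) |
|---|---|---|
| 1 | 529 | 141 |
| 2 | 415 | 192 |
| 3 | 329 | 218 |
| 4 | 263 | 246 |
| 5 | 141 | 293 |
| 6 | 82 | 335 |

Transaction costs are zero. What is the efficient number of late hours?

Bargaining reaches the level where marginal profit last exceeds marginal disturbance cost.
That holds through level 4 (263 ≥ 246) but not at 5 (141 < 293).

4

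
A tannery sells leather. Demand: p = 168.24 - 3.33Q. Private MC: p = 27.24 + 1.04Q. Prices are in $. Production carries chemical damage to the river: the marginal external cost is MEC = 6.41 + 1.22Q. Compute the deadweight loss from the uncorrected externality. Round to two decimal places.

DWL = $187.41

Market equilibrium (private): 27.24 + 1.04Q = 168.24 - 3.33Q → Q_m = 32.2654.
Social marginal cost = private MC + MEC = 33.65 + 2.26Q.
Set SMC = demand: 33.65 + 2.26Q = 168.24 - 3.33Q → Q* = 24.0769.
Between Q* and Q_m the wedge SMC − demand runs linearly from 0 to MEC(Q_m), so the loss is a triangle.
DWL = ½ × 8.1885 × 45.7738 = 187.4094.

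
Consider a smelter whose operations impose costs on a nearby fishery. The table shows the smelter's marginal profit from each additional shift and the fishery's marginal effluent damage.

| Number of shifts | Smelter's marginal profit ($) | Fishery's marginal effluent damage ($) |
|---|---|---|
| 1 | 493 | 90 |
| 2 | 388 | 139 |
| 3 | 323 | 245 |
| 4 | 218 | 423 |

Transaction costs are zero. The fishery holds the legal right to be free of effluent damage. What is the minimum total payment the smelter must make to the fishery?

Efficient level: marginal profit ≥ marginal effluent damage through level 3, so k* = 3.
With the fishery holding the right, the smelter must at least compensate total damage at k*: 90 + 139 + 245 = 474.

$474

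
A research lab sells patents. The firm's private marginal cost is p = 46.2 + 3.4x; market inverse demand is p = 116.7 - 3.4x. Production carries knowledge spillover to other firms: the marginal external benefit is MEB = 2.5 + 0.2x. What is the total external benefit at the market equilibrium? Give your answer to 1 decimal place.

Market equilibrium (private): 46.2 + 3.4x = 116.7 - 3.4x → x_m = 10.3676.
Total external benefit = ∫₀^{x_m} (2.5 + 0.2x) dx = 2.5×10.3676 + ½×0.2×10.3676² = 36.6677.

36.7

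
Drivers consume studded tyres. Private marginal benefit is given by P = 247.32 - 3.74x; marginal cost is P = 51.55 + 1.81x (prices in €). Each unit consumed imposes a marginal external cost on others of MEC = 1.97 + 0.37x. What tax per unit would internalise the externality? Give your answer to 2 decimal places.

Social marginal benefit = demand − MEC = 245.35 - 4.11x.
Set SMB = MC: 245.35 - 4.11x = 51.55 + 1.81x → x* = 32.7365.
The Pigouvian tax equals MEC at x*: 1.97 + 0.37×32.7365 = 14.0825.

tax = €14.08 per unit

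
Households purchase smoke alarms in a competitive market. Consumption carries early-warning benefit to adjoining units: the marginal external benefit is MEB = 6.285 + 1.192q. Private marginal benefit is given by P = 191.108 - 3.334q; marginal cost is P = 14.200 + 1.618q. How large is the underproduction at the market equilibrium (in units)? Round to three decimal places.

Market equilibrium (private): 14.200 + 1.618q = 191.108 - 3.334q → q_m = 35.7246.
Social marginal benefit = demand + MEB = 197.393 - 2.142q.
Set SMB = MC: 197.393 - 2.142q = 14.200 + 1.618q → q* = 48.7215.
Gap = |35.7246 − 48.7215| = 12.9969.

12.997 units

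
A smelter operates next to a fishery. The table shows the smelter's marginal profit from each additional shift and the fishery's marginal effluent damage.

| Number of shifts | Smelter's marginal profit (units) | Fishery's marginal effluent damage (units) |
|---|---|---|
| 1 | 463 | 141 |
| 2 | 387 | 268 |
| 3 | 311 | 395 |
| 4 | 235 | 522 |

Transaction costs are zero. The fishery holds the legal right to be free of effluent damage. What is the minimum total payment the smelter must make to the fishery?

Efficient level: marginal profit ≥ marginal effluent damage through level 2, so k* = 2.
With the fishery holding the right, the smelter must at least compensate total damage at k*: 141 + 268 = 409.

409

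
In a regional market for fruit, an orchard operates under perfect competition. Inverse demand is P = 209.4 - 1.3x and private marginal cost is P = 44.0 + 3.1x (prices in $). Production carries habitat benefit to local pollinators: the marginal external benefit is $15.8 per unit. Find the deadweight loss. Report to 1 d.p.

Market equilibrium (private): 44.0 + 3.1x = 209.4 - 1.3x → x_m = 37.5909.
Social marginal cost = private MC − MEB = 28.2 + 3.1x.
Set SMC = demand: 28.2 + 3.1x = 209.4 - 1.3x → x* = 41.1818.
Between x* and x_m the wedge demand − SMC runs linearly from 0 to MEB(x_m), so the loss is a triangle.
DWL = ½ × 3.5909 × 15.8000 = 28.3681.

DWL = $28.4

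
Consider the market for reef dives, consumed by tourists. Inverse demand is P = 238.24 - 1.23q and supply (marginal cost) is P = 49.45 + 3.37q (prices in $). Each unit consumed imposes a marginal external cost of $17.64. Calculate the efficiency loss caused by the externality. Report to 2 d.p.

DWL = $33.82

Market equilibrium (private): 49.45 + 3.37q = 238.24 - 1.23q → q_m = 41.0413.
Social marginal benefit = demand − MEC = 220.60 - 1.23q.
Set SMB = MC: 220.60 - 1.23q = 49.45 + 3.37q → q* = 37.2065.
The loss is the area between SMB and MC from q* to q_m; with linear curves that's a triangle of height MEC(q_m).
DWL = ½ × 3.8348 × 17.6400 = 33.8229.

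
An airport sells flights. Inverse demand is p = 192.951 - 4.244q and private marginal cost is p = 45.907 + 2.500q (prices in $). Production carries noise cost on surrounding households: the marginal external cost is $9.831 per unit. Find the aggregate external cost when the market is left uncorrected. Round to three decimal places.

Market equilibrium (private): 45.907 + 2.500q = 192.951 - 4.244q → q_m = 21.8037.
Total external cost = MEC × q_m = 9.831 × 21.8037 = 214.3522.

$214.352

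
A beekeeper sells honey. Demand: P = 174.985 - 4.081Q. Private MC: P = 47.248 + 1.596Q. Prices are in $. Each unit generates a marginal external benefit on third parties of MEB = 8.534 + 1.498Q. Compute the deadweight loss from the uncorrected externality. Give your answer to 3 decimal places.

Market equilibrium (private): 47.248 + 1.596Q = 174.985 - 4.081Q → Q_m = 22.5008.
Social marginal cost = private MC − MEB = 38.714 + 0.098Q.
Set SMC = demand: 38.714 + 0.098Q = 174.985 - 4.081Q → Q* = 32.6085.
The loss is the area between SMC and demand from Q* to Q_m; with linear curves that's a triangle of height MEB(Q_m).
DWL = ½ × 10.1077 × 42.2402 = 213.4756.

DWL = $213.476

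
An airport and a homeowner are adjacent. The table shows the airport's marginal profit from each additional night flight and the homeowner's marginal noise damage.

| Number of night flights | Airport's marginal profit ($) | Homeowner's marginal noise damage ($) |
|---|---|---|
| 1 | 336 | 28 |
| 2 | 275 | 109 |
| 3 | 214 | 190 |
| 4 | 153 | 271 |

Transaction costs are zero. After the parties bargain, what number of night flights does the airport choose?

3

Bargaining reaches the level where marginal profit last exceeds marginal noise damage.
That holds through level 3 (214 ≥ 190) but not at 4 (153 < 271).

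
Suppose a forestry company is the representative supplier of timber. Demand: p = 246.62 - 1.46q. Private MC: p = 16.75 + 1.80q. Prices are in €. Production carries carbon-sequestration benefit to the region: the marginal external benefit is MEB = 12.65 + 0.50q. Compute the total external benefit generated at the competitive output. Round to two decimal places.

Market equilibrium (private): 16.75 + 1.80q = 246.62 - 1.46q → q_m = 70.5123.
Total external benefit = ∫₀^{q_m} (12.65 + 0.50q) dq = 12.65×70.5123 + ½×0.50×70.5123² = 2134.9767.

€2134.98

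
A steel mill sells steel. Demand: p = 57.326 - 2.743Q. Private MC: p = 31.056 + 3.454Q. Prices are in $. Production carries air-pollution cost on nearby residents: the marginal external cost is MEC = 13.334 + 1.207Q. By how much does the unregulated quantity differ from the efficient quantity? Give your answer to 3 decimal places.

2.492 units

Market equilibrium (private): 31.056 + 3.454Q = 57.326 - 2.743Q → Q_m = 4.2391.
Social marginal cost = private MC + MEC = 44.390 + 4.661Q.
Set SMC = demand: 44.390 + 4.661Q = 57.326 - 2.743Q → Q* = 1.7472.
Gap = |4.2391 − 1.7472| = 2.4919.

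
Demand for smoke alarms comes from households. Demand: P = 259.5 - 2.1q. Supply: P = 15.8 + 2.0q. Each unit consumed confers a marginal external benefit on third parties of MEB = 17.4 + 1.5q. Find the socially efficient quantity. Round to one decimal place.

Social marginal benefit = demand + MEB = 276.9 - 0.6q.
Set SMB = MC: 276.9 - 0.6q = 15.8 + 2.0q → q* = 100.4231.

q* = 100.4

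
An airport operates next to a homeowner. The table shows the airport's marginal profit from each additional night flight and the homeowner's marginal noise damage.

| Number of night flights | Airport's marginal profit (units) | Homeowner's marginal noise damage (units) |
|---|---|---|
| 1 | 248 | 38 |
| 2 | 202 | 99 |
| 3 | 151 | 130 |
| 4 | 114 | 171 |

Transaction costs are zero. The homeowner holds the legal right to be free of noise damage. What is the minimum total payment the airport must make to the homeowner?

Efficient level: marginal profit ≥ marginal noise damage through level 3, so k* = 3.
With the homeowner holding the right, the airport must at least compensate total damage at k*: 38 + 99 + 130 = 267.

267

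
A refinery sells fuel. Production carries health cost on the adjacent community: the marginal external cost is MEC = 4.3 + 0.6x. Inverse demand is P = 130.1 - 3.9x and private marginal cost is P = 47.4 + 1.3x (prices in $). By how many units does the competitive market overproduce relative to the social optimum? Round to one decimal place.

Market equilibrium (private): 47.4 + 1.3x = 130.1 - 3.9x → x_m = 15.9038.
Social marginal cost = private MC + MEC = 51.7 + 1.9x.
Set SMC = demand: 51.7 + 1.9x = 130.1 - 3.9x → x* = 13.5172.
Gap = |15.9038 − 13.5172| = 2.3866.

2.4 units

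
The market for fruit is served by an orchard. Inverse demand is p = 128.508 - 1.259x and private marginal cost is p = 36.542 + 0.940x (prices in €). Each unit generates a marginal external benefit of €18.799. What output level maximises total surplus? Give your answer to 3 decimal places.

Social marginal cost = private MC − MEB = 17.743 + 0.940x.
Set SMC = demand: 17.743 + 0.940x = 128.508 - 1.259x → x* = 50.3706.

x* = 50.371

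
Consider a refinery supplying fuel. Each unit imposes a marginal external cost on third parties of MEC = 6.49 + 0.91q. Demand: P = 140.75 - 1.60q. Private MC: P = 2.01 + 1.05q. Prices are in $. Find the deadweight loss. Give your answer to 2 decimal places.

DWL = $411.57

Market equilibrium (private): 2.01 + 1.05q = 140.75 - 1.60q → q_m = 52.3547.
Social marginal cost = private MC + MEC = 8.50 + 1.96q.
Set SMC = demand: 8.50 + 1.96q = 140.75 - 1.60q → q* = 37.1489.
Height of the DWL triangle at q_m is SMC(q_m) − demand(q_m) = MEC(q_m) = 54.1328.
DWL = ½ × 15.2058 × 54.1328 = 411.5663.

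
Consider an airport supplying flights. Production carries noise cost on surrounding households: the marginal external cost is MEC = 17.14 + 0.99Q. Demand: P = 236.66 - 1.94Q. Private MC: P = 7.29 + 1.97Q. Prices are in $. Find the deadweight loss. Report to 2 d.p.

DWL = $577.29

Market equilibrium (private): 7.29 + 1.97Q = 236.66 - 1.94Q → Q_m = 58.6624.
Social marginal cost = private MC + MEC = 24.43 + 2.96Q.
Set SMC = demand: 24.43 + 2.96Q = 236.66 - 1.94Q → Q* = 43.3122.
The welfare-loss triangle has base |Q_m − Q*| and height MEC(Q_m) (the vertical gap between SMC and demand is zero at Q* and MEC at Q_m).
DWL = ½ × 15.3502 × 75.2158 = 577.2888.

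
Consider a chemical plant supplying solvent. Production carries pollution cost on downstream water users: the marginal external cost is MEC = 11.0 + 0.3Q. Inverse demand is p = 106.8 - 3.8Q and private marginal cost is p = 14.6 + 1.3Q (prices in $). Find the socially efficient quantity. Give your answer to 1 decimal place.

Social marginal cost = private MC + MEC = 25.6 + 1.6Q.
Set SMC = demand: 25.6 + 1.6Q = 106.8 - 3.8Q → Q* = 15.0370.

Q* = 15.0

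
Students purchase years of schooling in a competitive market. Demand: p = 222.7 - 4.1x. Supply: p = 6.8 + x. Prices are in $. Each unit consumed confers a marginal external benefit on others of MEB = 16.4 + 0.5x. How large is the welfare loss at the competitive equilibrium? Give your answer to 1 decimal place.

DWL = $153.4

Market equilibrium (private): 6.8 + x = 222.7 - 4.1x → x_m = 42.3333.
Social marginal benefit = demand + MEB = 239.1 - 3.6x.
Set SMB = MC: 239.1 - 3.6x = 6.8 + x → x* = 50.5000.
The loss is the area between SMB and MC from x* to x_m; with linear curves that's a triangle of height MEB(x_m).
DWL = ½ × 8.1667 × 37.5667 = 153.3980.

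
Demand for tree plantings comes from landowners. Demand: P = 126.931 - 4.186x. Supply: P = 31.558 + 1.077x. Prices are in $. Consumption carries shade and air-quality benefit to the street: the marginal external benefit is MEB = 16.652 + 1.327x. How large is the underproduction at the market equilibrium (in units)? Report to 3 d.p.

Market equilibrium (private): 31.558 + 1.077x = 126.931 - 4.186x → x_m = 18.1214.
Social marginal benefit = demand + MEB = 143.583 - 2.859x.
Set SMB = MC: 143.583 - 2.859x = 31.558 + 1.077x → x* = 28.4616.
Gap = |18.1214 − 28.4616| = 10.3402.

10.340 units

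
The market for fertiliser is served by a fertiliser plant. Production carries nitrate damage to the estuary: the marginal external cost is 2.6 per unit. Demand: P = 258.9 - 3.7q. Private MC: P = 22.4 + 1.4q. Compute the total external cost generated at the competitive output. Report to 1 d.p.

Market equilibrium (private): 22.4 + 1.4q = 258.9 - 3.7q → q_m = 46.3725.
Total external cost = MEC × q_m = 2.6 × 46.3725 = 120.5685.

120.6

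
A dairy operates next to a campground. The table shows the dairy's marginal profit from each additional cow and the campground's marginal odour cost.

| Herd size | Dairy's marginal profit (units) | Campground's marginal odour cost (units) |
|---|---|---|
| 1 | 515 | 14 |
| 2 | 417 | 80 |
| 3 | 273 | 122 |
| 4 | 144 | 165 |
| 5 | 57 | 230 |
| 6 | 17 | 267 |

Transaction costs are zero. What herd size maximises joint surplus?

Bargaining reaches the level where marginal profit last exceeds marginal odour cost.
That holds through level 3 (273 ≥ 122) but not at 4 (144 < 165).

3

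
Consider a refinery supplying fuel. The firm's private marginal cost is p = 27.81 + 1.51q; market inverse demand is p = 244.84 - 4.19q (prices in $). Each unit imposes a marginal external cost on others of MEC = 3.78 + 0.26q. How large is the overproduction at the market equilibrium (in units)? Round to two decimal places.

2.30 units

Market equilibrium (private): 27.81 + 1.51q = 244.84 - 4.19q → q_m = 38.0754.
Social marginal cost = private MC + MEC = 31.59 + 1.77q.
Set SMC = demand: 31.59 + 1.77q = 244.84 - 4.19q → q* = 35.7802.
Gap = |38.0754 − 35.7802| = 2.2952.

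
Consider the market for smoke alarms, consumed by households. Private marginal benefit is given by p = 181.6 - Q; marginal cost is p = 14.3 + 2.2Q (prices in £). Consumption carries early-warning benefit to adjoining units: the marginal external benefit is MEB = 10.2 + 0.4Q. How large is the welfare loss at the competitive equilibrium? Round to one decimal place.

DWL = £172.9

Market equilibrium (private): 14.3 + 2.2Q = 181.6 - Q → Q_m = 52.2813.
Social marginal benefit = demand + MEB = 191.8 - 0.6Q.
Set SMB = MC: 191.8 - 0.6Q = 14.3 + 2.2Q → Q* = 63.3929.
Height of the DWL triangle at Q_m is SMB(Q_m) − MC(Q_m) = MEB(Q_m) = 31.1125.
DWL = ½ × 11.1116 × 31.1125 = 172.8548.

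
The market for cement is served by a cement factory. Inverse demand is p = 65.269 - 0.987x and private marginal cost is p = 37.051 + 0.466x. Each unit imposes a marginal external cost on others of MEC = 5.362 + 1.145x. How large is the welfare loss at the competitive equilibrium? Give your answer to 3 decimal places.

DWL = 146.589

Market equilibrium (private): 37.051 + 0.466x = 65.269 - 0.987x → x_m = 19.4205.
Social marginal cost = private MC + MEC = 42.413 + 1.611x.
Set SMC = demand: 42.413 + 1.611x = 65.269 - 0.987x → x* = 8.7975.
Height of the DWL triangle at x_m is SMC(x_m) − demand(x_m) = MEC(x_m) = 27.5985.
DWL = ½ × 10.6230 × 27.5985 = 146.5894.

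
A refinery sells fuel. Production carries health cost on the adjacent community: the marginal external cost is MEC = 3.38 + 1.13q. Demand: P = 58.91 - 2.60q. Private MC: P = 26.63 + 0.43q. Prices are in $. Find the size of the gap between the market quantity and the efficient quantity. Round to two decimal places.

Market equilibrium (private): 26.63 + 0.43q = 58.91 - 2.60q → q_m = 10.6535.
Social marginal cost = private MC + MEC = 30.01 + 1.56q.
Set SMC = demand: 30.01 + 1.56q = 58.91 - 2.60q → q* = 6.9471.
Gap = |10.6535 − 6.9471| = 3.7064.

3.71 units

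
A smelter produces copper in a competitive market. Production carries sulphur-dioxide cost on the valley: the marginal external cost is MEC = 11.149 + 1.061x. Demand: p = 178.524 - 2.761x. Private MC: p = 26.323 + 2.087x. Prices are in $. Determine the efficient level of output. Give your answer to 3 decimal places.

x* = 23.871

Social marginal cost = private MC + MEC = 37.472 + 3.148x.
Set SMC = demand: 37.472 + 3.148x = 178.524 - 2.761x → x* = 23.8707.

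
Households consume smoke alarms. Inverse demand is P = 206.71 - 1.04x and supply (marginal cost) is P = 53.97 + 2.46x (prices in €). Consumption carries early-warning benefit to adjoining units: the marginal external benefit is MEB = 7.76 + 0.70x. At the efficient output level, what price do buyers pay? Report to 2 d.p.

Social marginal benefit = demand + MEB = 214.47 - 0.34x.
Set SMB = MC: 214.47 - 0.34x = 53.97 + 2.46x → x* = 57.3214.
Consumer price on the demand curve at x*: 206.71 − 1.04×57.3214 = 147.0957.

P = €147.10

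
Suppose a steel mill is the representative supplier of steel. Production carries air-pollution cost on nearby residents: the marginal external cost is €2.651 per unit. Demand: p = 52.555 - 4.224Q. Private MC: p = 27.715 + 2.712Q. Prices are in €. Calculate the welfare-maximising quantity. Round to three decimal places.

Q* = 3.199

Social marginal cost = private MC + MEC = 30.366 + 2.712Q.
Set SMC = demand: 30.366 + 2.712Q = 52.555 - 4.224Q → Q* = 3.1991.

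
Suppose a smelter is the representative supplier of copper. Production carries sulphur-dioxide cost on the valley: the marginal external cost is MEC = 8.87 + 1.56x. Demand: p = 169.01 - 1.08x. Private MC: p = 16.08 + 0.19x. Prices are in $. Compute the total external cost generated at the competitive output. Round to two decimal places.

Market equilibrium (private): 16.08 + 0.19x = 169.01 - 1.08x → x_m = 120.4173.
Total external cost = ∫₀^{x_m} (8.87 + 1.56x) dx = 8.87×120.4173 + ½×1.56×120.4173² = 12378.3558.

$12378.36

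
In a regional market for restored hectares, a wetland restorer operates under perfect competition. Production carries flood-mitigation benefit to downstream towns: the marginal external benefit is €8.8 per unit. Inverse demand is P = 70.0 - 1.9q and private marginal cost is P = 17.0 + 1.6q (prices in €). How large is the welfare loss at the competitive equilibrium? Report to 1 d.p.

Market equilibrium (private): 17.0 + 1.6q = 70.0 - 1.9q → q_m = 15.1429.
Social marginal cost = private MC − MEB = 8.2 + 1.6q.
Set SMC = demand: 8.2 + 1.6q = 70.0 - 1.9q → q* = 17.6571.
Height of the DWL triangle at q_m is demand(q_m) − SMC(q_m) = MEB(q_m) = 8.8000.
DWL = ½ × 2.5142 × 8.8000 = 11.0625.

DWL = €11.1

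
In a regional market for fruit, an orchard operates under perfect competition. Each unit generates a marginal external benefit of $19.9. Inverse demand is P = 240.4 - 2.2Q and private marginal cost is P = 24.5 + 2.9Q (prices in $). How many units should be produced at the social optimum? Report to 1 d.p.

Q* = 46.2

Social marginal cost = private MC − MEB = 4.6 + 2.9Q.
Set SMC = demand: 4.6 + 2.9Q = 240.4 - 2.2Q → Q* = 46.2353.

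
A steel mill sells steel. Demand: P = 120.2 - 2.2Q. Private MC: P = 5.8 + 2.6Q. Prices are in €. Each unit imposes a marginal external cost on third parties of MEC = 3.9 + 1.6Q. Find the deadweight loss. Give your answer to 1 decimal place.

DWL = €138.0

Market equilibrium (private): 5.8 + 2.6Q = 120.2 - 2.2Q → Q_m = 23.8333.
Social marginal cost = private MC + MEC = 9.7 + 4.2Q.
Set SMC = demand: 9.7 + 4.2Q = 120.2 - 2.2Q → Q* = 17.2656.
The loss is the area between SMC and demand from Q* to Q_m; with linear curves that's a triangle of height MEC(Q_m).
DWL = ½ × 6.5677 × 42.0333 = 138.0311.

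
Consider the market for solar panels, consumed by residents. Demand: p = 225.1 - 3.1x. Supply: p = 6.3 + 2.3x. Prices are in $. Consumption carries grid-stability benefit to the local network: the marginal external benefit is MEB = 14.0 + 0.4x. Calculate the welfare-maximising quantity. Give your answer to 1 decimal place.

Social marginal benefit = demand + MEB = 239.1 - 2.7x.
Set SMB = MC: 239.1 - 2.7x = 6.3 + 2.3x → x* = 46.5600.

x* = 46.6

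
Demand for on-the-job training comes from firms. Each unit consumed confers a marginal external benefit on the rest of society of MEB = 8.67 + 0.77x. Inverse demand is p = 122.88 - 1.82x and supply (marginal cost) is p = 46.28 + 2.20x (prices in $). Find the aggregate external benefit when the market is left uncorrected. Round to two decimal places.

$304.99

Market equilibrium (private): 46.28 + 2.20x = 122.88 - 1.82x → x_m = 19.0547.
Total external benefit = ∫₀^{x_m} (8.67 + 0.77x) dx = 8.67×19.0547 + ½×0.77×19.0547² = 304.9907.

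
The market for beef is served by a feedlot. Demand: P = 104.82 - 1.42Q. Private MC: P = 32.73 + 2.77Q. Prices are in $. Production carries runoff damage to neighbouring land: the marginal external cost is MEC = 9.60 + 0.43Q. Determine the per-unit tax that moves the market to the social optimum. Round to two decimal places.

Social marginal cost = private MC + MEC = 42.33 + 3.20Q.
Set SMC = demand: 42.33 + 3.20Q = 104.82 - 1.42Q → Q* = 13.5260.
The Pigouvian tax equals MEC at Q*: 9.60 + 0.43×13.5260 = 15.4162.

tax = $15.42 per unit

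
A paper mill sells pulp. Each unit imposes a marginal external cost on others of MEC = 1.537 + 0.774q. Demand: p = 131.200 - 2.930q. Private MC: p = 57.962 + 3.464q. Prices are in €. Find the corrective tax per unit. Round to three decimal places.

tax = €9.279 per unit

Social marginal cost = private MC + MEC = 59.499 + 4.238q.
Set SMC = demand: 59.499 + 4.238q = 131.200 - 2.930q → q* = 10.0029.
The Pigouvian tax equals MEC at q*: 1.537 + 0.774×10.0029 = 9.2792.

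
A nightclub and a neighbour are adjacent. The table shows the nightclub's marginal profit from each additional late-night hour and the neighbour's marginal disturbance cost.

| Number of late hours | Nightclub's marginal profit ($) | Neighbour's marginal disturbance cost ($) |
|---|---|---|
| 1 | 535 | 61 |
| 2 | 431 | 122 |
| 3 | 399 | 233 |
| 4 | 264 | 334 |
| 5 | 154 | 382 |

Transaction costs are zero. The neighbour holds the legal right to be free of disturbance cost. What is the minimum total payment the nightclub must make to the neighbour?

$416

Efficient level: marginal profit ≥ marginal disturbance cost through level 3, so k* = 3.
With the neighbour holding the right, the nightclub must at least compensate total damage at k*: 61 + 122 + 233 = 416.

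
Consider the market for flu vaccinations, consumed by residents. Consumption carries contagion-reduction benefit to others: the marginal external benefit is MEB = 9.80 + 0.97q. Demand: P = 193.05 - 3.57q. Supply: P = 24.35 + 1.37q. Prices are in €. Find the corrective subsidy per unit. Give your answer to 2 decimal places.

Social marginal benefit = demand + MEB = 202.85 - 2.60q.
Set SMB = MC: 202.85 - 2.60q = 24.35 + 1.37q → q* = 44.9622.
The Pigouvian subsidy equals MEB at q*: 9.80 + 0.97×44.9622 = 53.4133.

subsidy = €53.41 per unit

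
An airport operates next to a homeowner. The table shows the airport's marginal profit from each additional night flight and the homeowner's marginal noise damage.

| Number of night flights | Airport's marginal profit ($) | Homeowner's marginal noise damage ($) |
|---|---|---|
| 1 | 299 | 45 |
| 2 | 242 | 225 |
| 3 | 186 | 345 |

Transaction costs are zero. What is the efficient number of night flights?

Bargaining reaches the level where marginal profit last exceeds marginal noise damage.
That holds through level 2 (242 ≥ 225) but not at 3 (186 < 345).

2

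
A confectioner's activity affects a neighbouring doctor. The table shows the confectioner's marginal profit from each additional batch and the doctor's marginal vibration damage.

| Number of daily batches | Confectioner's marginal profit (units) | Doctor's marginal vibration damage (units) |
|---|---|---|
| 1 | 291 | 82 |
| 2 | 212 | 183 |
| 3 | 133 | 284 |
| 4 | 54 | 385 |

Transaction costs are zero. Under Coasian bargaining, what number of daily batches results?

2

Bargaining reaches the level where marginal profit last exceeds marginal vibration damage.
That holds through level 2 (212 ≥ 183) but not at 3 (133 < 284).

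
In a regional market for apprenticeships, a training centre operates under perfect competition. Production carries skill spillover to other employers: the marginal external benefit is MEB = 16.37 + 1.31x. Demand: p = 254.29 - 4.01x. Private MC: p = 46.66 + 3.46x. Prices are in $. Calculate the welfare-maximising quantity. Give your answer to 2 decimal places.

x* = 36.36

Social marginal cost = private MC − MEB = 30.29 + 2.15x.
Set SMC = demand: 30.29 + 2.15x = 254.29 - 4.01x → x* = 36.3636.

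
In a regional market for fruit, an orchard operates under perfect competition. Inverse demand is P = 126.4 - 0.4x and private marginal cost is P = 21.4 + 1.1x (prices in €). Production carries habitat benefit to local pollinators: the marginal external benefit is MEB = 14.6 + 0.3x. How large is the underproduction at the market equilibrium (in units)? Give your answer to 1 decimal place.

Market equilibrium (private): 21.4 + 1.1x = 126.4 - 0.4x → x_m = 70.0000.
Social marginal cost = private MC − MEB = 6.8 + 0.8x.
Set SMC = demand: 6.8 + 0.8x = 126.4 - 0.4x → x* = 99.6667.
Gap = |70.0000 − 99.6667| = 29.6667.

29.7 units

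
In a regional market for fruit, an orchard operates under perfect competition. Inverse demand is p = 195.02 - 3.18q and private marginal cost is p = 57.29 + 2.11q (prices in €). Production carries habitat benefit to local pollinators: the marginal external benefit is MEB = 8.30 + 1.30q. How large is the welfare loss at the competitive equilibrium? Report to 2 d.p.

DWL = €222.60

Market equilibrium (private): 57.29 + 2.11q = 195.02 - 3.18q → q_m = 26.0359.
Social marginal cost = private MC − MEB = 48.99 + 0.81q.
Set SMC = demand: 48.99 + 0.81q = 195.02 - 3.18q → q* = 36.5990.
The loss is the area between SMC and demand from q* to q_m; with linear curves that's a triangle of height MEB(q_m).
DWL = ½ × 10.5631 × 42.1467 = 222.5999.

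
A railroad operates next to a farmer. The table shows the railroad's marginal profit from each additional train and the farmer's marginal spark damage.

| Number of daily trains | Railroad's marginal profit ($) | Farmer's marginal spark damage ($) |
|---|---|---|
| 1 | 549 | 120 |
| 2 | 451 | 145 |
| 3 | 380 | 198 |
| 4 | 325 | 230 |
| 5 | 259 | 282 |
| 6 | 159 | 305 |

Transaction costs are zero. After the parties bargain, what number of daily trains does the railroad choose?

Bargaining reaches the level where marginal profit last exceeds marginal spark damage.
That holds through level 4 (325 ≥ 230) but not at 5 (259 < 282).

4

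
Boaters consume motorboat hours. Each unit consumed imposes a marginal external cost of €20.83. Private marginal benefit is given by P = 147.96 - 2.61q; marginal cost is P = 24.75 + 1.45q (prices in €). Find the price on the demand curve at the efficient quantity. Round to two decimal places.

P = €82.14

Social marginal benefit = demand − MEC = 127.13 - 2.61q.
Set SMB = MC: 127.13 - 2.61q = 24.75 + 1.45q → q* = 25.2167.
Consumer price on the demand curve at q*: 147.96 − 2.61×25.2167 = 82.1444.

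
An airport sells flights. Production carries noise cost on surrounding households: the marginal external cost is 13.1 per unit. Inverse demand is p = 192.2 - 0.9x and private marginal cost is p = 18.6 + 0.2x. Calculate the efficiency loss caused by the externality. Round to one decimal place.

DWL = 78.0

Market equilibrium (private): 18.6 + 0.2x = 192.2 - 0.9x → x_m = 157.8182.
Social marginal cost = private MC + MEC = 31.7 + 0.2x.
Set SMC = demand: 31.7 + 0.2x = 192.2 - 0.9x → x* = 145.9091.
Height of the DWL triangle at x_m is SMC(x_m) − demand(x_m) = MEC(x_m) = 13.1000.
DWL = ½ × 11.9091 × 13.1000 = 78.0046.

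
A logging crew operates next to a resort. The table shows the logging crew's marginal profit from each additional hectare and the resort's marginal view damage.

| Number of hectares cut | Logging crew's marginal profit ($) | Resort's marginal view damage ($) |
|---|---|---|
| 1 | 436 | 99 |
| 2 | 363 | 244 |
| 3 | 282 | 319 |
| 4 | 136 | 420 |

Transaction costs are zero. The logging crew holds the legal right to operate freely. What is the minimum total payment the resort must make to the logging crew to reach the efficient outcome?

$418

Left alone the logging crew would choose level 4 (marginal profit stays positive).
Efficient level: k* = 2 (marginal profit ≥ marginal view damage through 2).
The resort must at least cover the logging crew's forgone profit from cutting 4→2: 282 + 136 = 418.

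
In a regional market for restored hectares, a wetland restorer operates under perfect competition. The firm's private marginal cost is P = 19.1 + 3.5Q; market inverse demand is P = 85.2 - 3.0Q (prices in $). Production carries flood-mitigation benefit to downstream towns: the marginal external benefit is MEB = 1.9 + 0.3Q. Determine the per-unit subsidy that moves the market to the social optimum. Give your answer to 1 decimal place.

Social marginal cost = private MC − MEB = 17.2 + 3.2Q.
Set SMC = demand: 17.2 + 3.2Q = 85.2 - 3.0Q → Q* = 10.9677.
The Pigouvian subsidy equals MEB at Q*: 1.9 + 0.3×10.9677 = 5.1903.

subsidy = $5.2 per unit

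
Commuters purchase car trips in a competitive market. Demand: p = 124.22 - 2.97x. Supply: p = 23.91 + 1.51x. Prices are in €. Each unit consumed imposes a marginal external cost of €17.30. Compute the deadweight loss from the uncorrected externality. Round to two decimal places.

DWL = €33.40

Market equilibrium (private): 23.91 + 1.51x = 124.22 - 2.97x → x_m = 22.3906.
Social marginal benefit = demand − MEC = 106.92 - 2.97x.
Set SMB = MC: 106.92 - 2.97x = 23.91 + 1.51x → x* = 18.5290.
The welfare-loss triangle has base |x_m − x*| and height MEC(x_m) (the vertical gap between SMB and MC is zero at x* and MEC at x_m).
DWL = ½ × 3.8616 × 17.3000 = 33.4028.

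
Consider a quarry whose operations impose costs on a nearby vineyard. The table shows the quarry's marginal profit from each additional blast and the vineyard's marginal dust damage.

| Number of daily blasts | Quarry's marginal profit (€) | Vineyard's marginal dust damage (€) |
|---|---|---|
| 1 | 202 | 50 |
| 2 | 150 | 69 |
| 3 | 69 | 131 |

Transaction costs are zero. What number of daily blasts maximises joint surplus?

Bargaining reaches the level where marginal profit last exceeds marginal dust damage.
That holds through level 2 (150 ≥ 69) but not at 3 (69 < 131).

2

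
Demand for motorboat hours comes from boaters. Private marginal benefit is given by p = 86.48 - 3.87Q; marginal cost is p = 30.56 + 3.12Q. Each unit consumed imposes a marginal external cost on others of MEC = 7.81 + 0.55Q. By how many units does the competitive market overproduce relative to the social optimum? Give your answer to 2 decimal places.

Market equilibrium (private): 30.56 + 3.12Q = 86.48 - 3.87Q → Q_m = 8.0000.
Social marginal benefit = demand − MEC = 78.67 - 4.42Q.
Set SMB = MC: 78.67 - 4.42Q = 30.56 + 3.12Q → Q* = 6.3806.
Gap = |8.0000 − 6.3806| = 1.6194.

1.62 units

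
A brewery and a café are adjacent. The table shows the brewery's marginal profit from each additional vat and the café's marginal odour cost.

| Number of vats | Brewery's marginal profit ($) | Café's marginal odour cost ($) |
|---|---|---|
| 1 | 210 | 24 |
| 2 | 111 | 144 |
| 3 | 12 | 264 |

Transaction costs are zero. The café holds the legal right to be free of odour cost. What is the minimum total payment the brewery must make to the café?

$24

Efficient level: marginal profit ≥ marginal odour cost through level 1, so k* = 1.
With the café holding the right, the brewery must at least compensate total damage at k*: 24 = 24.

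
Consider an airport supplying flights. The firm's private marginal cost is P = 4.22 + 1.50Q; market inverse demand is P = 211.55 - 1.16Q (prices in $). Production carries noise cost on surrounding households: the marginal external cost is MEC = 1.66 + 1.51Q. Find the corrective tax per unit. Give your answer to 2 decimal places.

tax = $76.14 per unit

Social marginal cost = private MC + MEC = 5.88 + 3.01Q.
Set SMC = demand: 5.88 + 3.01Q = 211.55 - 1.16Q → Q* = 49.3213.
The Pigouvian tax equals MEC at Q*: 1.66 + 1.51×49.3213 = 76.1352.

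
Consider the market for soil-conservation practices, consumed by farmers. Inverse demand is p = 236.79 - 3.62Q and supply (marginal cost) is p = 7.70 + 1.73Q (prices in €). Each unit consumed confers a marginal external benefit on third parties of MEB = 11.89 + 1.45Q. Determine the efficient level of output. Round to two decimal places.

Social marginal benefit = demand + MEB = 248.68 - 2.17Q.
Set SMB = MC: 248.68 - 2.17Q = 7.70 + 1.73Q → Q* = 61.7897.

Q* = 61.79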